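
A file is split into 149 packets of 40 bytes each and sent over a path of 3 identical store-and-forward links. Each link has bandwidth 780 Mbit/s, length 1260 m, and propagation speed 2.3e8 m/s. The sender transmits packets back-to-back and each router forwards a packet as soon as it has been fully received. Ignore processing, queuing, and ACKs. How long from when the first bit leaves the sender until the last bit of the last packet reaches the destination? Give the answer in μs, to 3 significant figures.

Per-hop transmission t_tx = L/R = 320/780000000 = 0.410256 μs.
Per-hop propagation t_prop = 1260/2.3e+08 = 5.47826 μs.
Pipeline fill: first packet needs 3·t_tx to clear all hops; remaining 148 packets each add one t_tx.
Total = (3+149-1)·t_tx + 3·t_prop = 151·0.410256 + 3·5.47826 = 78.4 μs.

78.4 μs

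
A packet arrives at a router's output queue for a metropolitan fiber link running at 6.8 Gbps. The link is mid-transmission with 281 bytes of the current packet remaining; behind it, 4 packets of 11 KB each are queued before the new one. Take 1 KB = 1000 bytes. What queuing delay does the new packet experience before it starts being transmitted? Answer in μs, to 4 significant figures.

Each queued packet: L/R = 88000/6800000000 = 12.9412 μs.
4 queued → 51.7647 μs.
Plus remaining 2248 bits of current packet: 0.330588 μs.
Queuing delay = 52.10 μs.

52.10 μs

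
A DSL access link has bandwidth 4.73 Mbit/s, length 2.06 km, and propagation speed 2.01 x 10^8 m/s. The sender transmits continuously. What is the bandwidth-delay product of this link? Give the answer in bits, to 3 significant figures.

48.5 bits

Propagation delay = 2060 / 2.01e+08 = 1.02488e-05 s.
BDP = R × t_prop = 4730000 × 1.02488e-05 = 48.4766 bits.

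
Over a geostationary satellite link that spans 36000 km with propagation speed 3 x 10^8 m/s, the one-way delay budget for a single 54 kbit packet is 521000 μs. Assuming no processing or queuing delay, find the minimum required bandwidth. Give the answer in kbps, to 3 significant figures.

135 kbps

Propagation delay = 36000000 / 300000000 = 120000 μs.
Transmission budget = 521000 − 120000 = 401000 μs.
R ≥ L / t_tx = 54000 bits / 0.401 s = 135 kbps.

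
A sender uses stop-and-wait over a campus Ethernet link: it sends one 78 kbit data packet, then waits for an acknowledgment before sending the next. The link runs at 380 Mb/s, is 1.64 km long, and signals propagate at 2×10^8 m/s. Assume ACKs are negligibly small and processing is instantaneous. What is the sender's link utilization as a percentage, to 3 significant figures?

t_tx = L/R = 78000/380000000 = 0.000205263 s.
t_prop = 1640/200000000 = 8.2e-06 s; RTT = 1.64e-05 s.
Cycle = t_tx + RTT = 0.000221663 s.
Utilization = t_tx / cycle = 0.000205263/0.000221663 = 92.6 %.

92.6 %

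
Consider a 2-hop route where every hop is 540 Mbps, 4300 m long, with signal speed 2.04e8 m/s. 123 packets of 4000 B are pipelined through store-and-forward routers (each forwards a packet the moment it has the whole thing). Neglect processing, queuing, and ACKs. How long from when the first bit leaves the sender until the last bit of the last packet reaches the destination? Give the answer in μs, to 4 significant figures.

7390 μs

Per-hop transmission t_tx = L/R = 32000/540000000 = 59.2593 μs.
Per-hop propagation t_prop = 4300/204000000 = 21.0784 μs.
Pipeline fill: first packet needs 2·t_tx to clear all hops; remaining 122 packets each add one t_tx.
Total = (2+123-1)·t_tx + 2·t_prop = 124·59.2593 + 2·21.0784 = 7390 μs.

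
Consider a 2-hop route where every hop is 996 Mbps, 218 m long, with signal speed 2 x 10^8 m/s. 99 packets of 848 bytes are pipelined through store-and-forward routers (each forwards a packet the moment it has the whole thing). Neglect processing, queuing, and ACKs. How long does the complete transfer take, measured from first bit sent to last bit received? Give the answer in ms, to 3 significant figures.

Per-hop transmission t_tx = L/R = 6784/996000000 = 0.00681124 ms.
Per-hop propagation t_prop = 218/200000000 = 0.00109 ms.
Pipeline fill: first packet needs 2·t_tx to clear all hops; remaining 98 packets each add one t_tx.
Total = (2+99-1)·t_tx + 2·t_prop = 100·0.00681124 + 2·0.00109 = 0.683 ms.

0.683 ms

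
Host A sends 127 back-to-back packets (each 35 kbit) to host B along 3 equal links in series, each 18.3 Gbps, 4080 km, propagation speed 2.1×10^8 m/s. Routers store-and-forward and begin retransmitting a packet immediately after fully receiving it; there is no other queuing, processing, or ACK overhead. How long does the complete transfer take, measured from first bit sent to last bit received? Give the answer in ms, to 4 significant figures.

Per-hop transmission t_tx = L/R = 35000/18300000000 = 0.00191257 ms.
Per-hop propagation t_prop = 4080000/210000000 = 19.4286 ms.
Pipeline fill: first packet needs 3·t_tx to clear all hops; remaining 126 packets each add one t_tx.
Total = (3+127-1)·t_tx + 3·t_prop = 129·0.00191257 + 3·19.4286 = 58.53 ms.

58.53 ms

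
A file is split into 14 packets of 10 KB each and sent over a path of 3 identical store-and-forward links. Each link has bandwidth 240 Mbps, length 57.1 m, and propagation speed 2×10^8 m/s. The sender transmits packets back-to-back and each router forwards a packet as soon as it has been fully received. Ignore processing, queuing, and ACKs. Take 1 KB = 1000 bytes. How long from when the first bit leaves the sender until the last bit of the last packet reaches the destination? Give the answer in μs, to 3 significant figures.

5330 μs

Per-hop transmission t_tx = L/R = 80000/240000000 = 333.333 μs.
Per-hop propagation t_prop = 57.1/200000000 = 0.2855 μs.
Pipeline fill: first packet needs 3·t_tx to clear all hops; remaining 13 packets each add one t_tx.
Total = (3+14-1)·t_tx + 3·t_prop = 16·333.333 + 3·0.2855 = 5330 μs.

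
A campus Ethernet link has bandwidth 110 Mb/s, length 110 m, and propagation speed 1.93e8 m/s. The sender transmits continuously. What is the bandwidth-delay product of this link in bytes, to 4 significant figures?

Propagation delay = 110 / 193000000 = 5.69948e-07 s.
BDP = R × t_prop = 110000000 × 5.69948e-07 = 62.6943 bits.
In bytes: 62.6943/8 = 7.837 bytes.

7.837 bytes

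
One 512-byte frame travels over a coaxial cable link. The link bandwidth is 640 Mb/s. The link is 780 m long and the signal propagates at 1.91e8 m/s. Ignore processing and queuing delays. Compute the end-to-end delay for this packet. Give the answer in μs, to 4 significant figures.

10.48 μs

L = 512 × 8 = 4096 bits.
Transmission delay = L/R = 4096 / 640000000 = 6.4 μs.
Propagation delay = d/s = 780 m / 191000000 m/s = 4.08377 μs.
Total = 10.48 μs.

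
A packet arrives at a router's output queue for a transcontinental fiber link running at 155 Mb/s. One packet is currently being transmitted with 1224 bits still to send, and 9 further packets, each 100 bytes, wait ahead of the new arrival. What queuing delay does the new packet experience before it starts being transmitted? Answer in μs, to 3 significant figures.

Each queued packet: L/R = 800/155000000 = 5.16129 μs.
9 queued → 46.4516 μs.
Plus remaining 1224 bits of current packet: 7.89677 μs.
Queuing delay = 54.3 μs.

54.3 μs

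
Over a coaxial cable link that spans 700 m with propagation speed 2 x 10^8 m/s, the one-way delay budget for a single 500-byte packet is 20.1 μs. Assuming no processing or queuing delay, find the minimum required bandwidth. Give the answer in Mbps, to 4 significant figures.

241.0 Mbps

L = 4000 bits.
Propagation delay = 700 / 200000000 = 3.5 μs.
Transmission budget = 20.1 − 3.5 = 16.6 μs.
R ≥ L / t_tx = 4000 bits / 1.66e-05 s = 241.0 Mbps.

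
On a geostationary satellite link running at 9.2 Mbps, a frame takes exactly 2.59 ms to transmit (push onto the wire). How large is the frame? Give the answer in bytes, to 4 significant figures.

L = R × t_tx = 9200000 b/s × 0.00259 s = 23828 bits.
In bytes: 23828 / 8 = 2979 bytes.

2979 bytes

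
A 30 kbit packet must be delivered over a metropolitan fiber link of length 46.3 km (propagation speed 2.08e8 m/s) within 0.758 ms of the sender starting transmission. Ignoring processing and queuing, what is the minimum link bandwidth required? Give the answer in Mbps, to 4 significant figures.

56.03 Mbps

Propagation delay = 46300 / 208000000 = 0.222596 ms.
Transmission budget = 0.758 − 0.222596 = 0.535404 ms.
R ≥ L / t_tx = 30000 bits / 0.000535404 s = 56.03 Mbps.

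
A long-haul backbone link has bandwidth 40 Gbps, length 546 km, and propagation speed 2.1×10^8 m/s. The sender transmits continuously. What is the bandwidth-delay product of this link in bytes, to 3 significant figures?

13000000 bytes

Propagation delay = 546000 / 210000000 = 0.0026 s.
BDP = R × t_prop = 40000000000 × 0.0026 = 104000000 bits.
In bytes: 104000000/8 = 13000000 bytes.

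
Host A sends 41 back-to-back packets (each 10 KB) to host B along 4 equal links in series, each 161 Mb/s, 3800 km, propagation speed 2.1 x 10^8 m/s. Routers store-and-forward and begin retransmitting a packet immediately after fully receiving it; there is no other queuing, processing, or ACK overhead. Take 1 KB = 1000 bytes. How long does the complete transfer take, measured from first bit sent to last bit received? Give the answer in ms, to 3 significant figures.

94.2 ms

Per-hop transmission t_tx = L/R = 80000/161000000 = 0.496894 ms.
Per-hop propagation t_prop = 3800000/210000000 = 18.0952 ms.
Pipeline fill: first packet needs 4·t_tx to clear all hops; remaining 40 packets each add one t_tx.
Total = (4+41-1)·t_tx + 4·t_prop = 44·0.496894 + 4·18.0952 = 94.2 ms.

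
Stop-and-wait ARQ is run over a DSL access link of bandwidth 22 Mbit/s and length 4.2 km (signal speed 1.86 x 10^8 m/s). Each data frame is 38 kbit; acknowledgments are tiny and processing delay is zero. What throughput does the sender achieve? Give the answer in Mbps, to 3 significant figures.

21.4 Mbps

t_tx = L/R = 38000/22000000 = 0.00172727 s.
t_prop = 4200/186000000 = 2.25806e-05 s; RTT = 4.51613e-05 s.
Cycle = t_tx + RTT = 0.00177243 s.
Throughput = L / cycle = 38000 / 0.00177243 = 21.4 Mbps.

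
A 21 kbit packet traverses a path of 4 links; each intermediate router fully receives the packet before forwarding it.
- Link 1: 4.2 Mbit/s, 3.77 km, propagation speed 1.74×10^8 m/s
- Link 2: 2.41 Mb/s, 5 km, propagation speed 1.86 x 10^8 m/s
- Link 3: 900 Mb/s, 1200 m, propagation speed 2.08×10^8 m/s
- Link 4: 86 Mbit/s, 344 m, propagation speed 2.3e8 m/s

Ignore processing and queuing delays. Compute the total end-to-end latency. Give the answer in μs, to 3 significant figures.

L = 21000 bits.
Transmission delays (L/R per hop): 5000, 8713.69, 23.3333, 244.186 μs; sum = 13981.2 μs.
Propagation delays (d/s per hop): 21.6667, 26.8817, 5.76923, 1.49565 μs; sum = 55.8133 μs.
End-to-end = 14000 μs.

14000 μs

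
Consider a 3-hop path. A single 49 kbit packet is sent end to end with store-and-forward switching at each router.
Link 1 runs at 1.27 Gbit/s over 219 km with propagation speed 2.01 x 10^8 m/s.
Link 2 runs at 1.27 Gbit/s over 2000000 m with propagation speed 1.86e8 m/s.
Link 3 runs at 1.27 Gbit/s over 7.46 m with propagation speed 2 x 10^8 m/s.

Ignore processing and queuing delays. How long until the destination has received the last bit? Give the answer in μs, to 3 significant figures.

12000 μs

L = 49000 bits.
Transmission delay per hop = L/R = 49000/1270000000 = 38.5827 μs; 3 hops → 115.748 μs.
Propagation delays (d/s per hop): 1089.55, 10752.7, 0.0373 μs; sum = 11842.3 μs.
End-to-end = 12000 μs.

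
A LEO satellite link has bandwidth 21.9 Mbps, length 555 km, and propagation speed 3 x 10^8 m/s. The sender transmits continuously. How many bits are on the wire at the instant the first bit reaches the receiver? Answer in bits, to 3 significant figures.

Propagation delay = 555000 / 300000000 = 0.00185 s.
BDP = R × t_prop = 21900000 × 0.00185 = 40515 bits.

40500 bits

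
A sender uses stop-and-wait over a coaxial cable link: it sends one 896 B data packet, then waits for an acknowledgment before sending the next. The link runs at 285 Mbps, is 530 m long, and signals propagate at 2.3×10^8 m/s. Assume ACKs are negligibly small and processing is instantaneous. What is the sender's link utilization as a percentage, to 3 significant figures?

84.5 %

t_tx = L/R = 7168/285000000 = 2.51509e-05 s.
t_prop = 530/2.3e+08 = 2.30435e-06 s; RTT = 4.6087e-06 s.
Cycle = t_tx + RTT = 2.97596e-05 s.
Utilization = t_tx / cycle = 2.51509e-05/2.97596e-05 = 84.5 %.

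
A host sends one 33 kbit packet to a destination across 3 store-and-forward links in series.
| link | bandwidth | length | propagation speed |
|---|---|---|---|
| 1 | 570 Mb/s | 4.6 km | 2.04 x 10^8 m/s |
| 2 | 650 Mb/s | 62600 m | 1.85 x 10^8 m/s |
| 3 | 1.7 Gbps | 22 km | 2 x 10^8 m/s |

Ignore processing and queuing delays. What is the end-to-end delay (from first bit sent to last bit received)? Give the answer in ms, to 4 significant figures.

0.5990 ms

L = 33000 bits.
Transmission delays (L/R per hop): 0.0578947, 0.0507692, 0.0194118 ms; sum = 0.128076 ms.
Propagation delays (d/s per hop): 0.022549, 0.338378, 0.11 ms; sum = 0.470927 ms.
End-to-end = 0.5990 ms.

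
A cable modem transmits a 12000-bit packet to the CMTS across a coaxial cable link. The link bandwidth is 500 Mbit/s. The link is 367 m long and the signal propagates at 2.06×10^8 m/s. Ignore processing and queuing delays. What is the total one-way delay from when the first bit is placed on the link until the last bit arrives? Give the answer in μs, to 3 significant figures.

Transmission delay = L/R = 12000 / 500000000 = 24 μs.
Propagation delay = d/s = 367 m / 206000000 m/s = 1.78155 μs.
Total = 25.8 μs.

25.8 μs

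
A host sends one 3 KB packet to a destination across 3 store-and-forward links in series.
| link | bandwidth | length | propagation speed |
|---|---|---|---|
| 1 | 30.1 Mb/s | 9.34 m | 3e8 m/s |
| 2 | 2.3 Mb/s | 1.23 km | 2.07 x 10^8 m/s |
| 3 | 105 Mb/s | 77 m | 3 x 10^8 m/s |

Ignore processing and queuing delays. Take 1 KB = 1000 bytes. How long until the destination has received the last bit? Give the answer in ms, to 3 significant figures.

L = 24000 bits.
Transmission delays (L/R per hop): 0.797342, 10.4348, 0.228571 ms; sum = 11.4607 ms.
Propagation delays (d/s per hop): 3.11333e-05, 0.00594203, 0.000256667 ms; sum = 0.00622983 ms.
End-to-end = 11.5 ms.

11.5 ms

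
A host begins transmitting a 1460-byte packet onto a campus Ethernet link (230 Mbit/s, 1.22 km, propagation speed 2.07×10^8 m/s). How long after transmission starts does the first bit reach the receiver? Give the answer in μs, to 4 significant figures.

First bit experiences only propagation delay: d/s = 1220/2.07e+08 = 5.894 μs.

5.894 μs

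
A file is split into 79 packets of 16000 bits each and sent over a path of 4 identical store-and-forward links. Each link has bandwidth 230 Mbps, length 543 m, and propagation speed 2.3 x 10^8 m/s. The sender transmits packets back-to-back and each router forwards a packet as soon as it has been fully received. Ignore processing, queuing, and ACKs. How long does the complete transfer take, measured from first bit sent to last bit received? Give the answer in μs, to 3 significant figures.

Per-hop transmission t_tx = L/R = 16000/230000000 = 69.5652 μs.
Per-hop propagation t_prop = 543/2.3e+08 = 2.36087 μs.
Pipeline fill: first packet needs 4·t_tx to clear all hops; remaining 78 packets each add one t_tx.
Total = (4+79-1)·t_tx + 4·t_prop = 82·69.5652 + 4·2.36087 = 5710 μs.

5710 μs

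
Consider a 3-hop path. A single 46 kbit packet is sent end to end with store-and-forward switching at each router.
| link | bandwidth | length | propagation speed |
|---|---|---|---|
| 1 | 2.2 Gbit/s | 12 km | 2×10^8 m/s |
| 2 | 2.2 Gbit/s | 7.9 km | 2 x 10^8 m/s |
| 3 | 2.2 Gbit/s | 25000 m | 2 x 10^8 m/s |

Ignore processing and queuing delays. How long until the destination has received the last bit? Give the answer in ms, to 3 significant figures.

L = 46000 bits.
Transmission delay per hop = L/R = 46000/2200000000 = 0.0209091 ms; 3 hops → 0.0627273 ms.
Propagation delays (d/s per hop): 0.06, 0.0395, 0.125 ms; sum = 0.2245 ms.
End-to-end = 0.287 ms.

0.287 ms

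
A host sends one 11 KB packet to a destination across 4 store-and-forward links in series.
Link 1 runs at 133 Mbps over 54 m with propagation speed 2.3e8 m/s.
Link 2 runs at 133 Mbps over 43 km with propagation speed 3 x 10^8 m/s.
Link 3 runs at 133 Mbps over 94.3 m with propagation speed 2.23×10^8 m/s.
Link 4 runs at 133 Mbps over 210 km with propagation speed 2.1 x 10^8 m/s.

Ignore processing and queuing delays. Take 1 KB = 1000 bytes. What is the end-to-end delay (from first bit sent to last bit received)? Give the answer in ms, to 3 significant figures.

L = 88000 bits.
Transmission delay per hop = L/R = 88000/133000000 = 0.661654 ms; 4 hops → 2.64662 ms.
Propagation delays (d/s per hop): 0.000234783, 0.143333, 0.00042287, 1 ms; sum = 1.14399 ms.
End-to-end = 3.79 ms.

3.79 ms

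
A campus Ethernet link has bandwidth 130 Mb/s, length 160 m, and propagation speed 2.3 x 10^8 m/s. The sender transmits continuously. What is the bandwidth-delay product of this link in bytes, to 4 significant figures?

Propagation delay = 160 / 2.3e+08 = 6.95652e-07 s.
BDP = R × t_prop = 130000000 × 6.95652e-07 = 90.4348 bits.
In bytes: 90.4348/8 = 11.30 bytes.

11.30 bytes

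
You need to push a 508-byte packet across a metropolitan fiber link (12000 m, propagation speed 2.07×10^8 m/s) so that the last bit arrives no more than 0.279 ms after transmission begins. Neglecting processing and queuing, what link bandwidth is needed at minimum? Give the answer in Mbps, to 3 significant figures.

L = 4064 bits.
Propagation delay = 12000 / 2.07e+08 = 0.057971 ms.
Transmission budget = 0.279 − 0.057971 = 0.221029 ms.
R ≥ L / t_tx = 4064 bits / 0.000221029 s = 18.4 Mbps.

18.4 Mbps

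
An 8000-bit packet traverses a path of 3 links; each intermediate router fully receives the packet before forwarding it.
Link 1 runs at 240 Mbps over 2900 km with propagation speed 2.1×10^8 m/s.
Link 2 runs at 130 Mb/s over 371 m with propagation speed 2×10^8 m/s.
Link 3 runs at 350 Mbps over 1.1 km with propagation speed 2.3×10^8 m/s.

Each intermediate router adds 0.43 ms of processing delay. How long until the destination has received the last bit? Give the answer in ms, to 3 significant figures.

Transmission delays (L/R per hop): 0.0333333, 0.0615385, 0.0228571 ms; sum = 0.117729 ms.
Propagation delays (d/s per hop): 13.8095, 0.001855, 0.00478261 ms; sum = 13.8162 ms.
Processing at 2 router(s): 2 × 0.43 ms = 0.86 ms.
End-to-end = 14.8 ms.

14.8 ms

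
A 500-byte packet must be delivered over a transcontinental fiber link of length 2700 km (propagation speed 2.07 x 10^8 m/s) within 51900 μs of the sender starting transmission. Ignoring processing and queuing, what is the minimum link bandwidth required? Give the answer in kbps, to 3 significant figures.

L = 4000 bits.
Propagation delay = 2700000 / 2.07e+08 = 13043.5 μs.
Transmission budget = 51900 − 13043.5 = 38856.5 μs.
R ≥ L / t_tx = 4000 bits / 0.0388565 s = 103 kbps.

103 kbps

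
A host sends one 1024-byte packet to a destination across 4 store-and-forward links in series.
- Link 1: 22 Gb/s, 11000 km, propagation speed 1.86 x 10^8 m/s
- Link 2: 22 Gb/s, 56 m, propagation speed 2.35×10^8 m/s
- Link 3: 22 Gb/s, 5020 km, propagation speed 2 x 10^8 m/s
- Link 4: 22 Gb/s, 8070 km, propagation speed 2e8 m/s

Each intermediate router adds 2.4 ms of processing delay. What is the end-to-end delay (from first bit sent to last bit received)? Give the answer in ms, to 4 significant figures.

L = 1024 × 8 = 8192 bits.
Transmission delay per hop = L/R = 8192/22000000000 = 0.000372364 ms; 4 hops → 0.00148945 ms.
Propagation delays (d/s per hop): 59.1398, 0.000238298, 25.1, 40.35 ms; sum = 124.59 ms.
Processing at 3 router(s): 3 × 2.4 ms = 7.2 ms.
End-to-end = 131.8 ms.

131.8 ms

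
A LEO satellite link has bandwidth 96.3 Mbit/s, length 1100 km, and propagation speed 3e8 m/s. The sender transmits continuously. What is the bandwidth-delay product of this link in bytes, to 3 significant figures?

44100 bytes

Propagation delay = 1100000 / 300000000 = 0.00366667 s.
BDP = R × t_prop = 96300000 × 0.00366667 = 353100 bits.
In bytes: 353100/8 = 44100 bytes.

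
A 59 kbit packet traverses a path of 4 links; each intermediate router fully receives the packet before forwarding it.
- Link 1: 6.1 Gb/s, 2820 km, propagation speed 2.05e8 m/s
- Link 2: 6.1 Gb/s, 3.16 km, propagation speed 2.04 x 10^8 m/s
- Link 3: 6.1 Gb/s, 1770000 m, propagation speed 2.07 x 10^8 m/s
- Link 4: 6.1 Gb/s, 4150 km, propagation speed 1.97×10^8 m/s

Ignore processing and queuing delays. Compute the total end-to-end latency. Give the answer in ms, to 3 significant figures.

L = 59000 bits.
Transmission delay per hop = L/R = 59000/6100000000 = 0.00967213 ms; 4 hops → 0.0386885 ms.
Propagation delays (d/s per hop): 13.7561, 0.0154902, 8.55072, 21.066 ms; sum = 43.3883 ms.
End-to-end = 43.4 ms.

43.4 ms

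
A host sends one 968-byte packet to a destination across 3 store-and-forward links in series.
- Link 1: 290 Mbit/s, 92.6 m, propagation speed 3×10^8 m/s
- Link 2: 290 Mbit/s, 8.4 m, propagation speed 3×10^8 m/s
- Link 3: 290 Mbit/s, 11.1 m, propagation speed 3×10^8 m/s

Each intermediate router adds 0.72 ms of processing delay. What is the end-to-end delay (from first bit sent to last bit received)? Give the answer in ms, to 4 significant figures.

L = 968 × 8 = 7744 bits.
Transmission delay per hop = L/R = 7744/290000000 = 0.0267034 ms; 3 hops → 0.0801103 ms.
Propagation delays (d/s per hop): 0.000308667, 2.8e-05, 3.7e-05 ms; sum = 0.000373667 ms.
Processing at 2 router(s): 2 × 0.72 ms = 1.44 ms.
End-to-end = 1.520 ms.

1.520 ms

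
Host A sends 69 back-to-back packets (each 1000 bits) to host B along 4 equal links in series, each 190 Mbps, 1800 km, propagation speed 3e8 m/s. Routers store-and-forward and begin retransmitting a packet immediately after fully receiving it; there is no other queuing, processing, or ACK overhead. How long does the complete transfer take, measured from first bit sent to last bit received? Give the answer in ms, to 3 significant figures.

24.4 ms

Per-hop transmission t_tx = L/R = 1000/190000000 = 0.00526316 ms.
Per-hop propagation t_prop = 1800000/300000000 = 6 ms.
Pipeline fill: first packet needs 4·t_tx to clear all hops; remaining 68 packets each add one t_tx.
Total = (4+69-1)·t_tx + 4·t_prop = 72·0.00526316 + 4·6 = 24.4 ms.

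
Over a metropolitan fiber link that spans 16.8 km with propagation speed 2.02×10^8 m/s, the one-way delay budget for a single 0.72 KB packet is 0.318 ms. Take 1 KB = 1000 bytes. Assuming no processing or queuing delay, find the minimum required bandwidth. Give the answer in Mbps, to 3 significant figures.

24.5 Mbps

L = 5760 bits.
Propagation delay = 16800 / 202000000 = 0.0831683 ms.
Transmission budget = 0.318 − 0.0831683 = 0.234832 ms.
R ≥ L / t_tx = 5760 bits / 0.000234832 s = 24.5 Mbps.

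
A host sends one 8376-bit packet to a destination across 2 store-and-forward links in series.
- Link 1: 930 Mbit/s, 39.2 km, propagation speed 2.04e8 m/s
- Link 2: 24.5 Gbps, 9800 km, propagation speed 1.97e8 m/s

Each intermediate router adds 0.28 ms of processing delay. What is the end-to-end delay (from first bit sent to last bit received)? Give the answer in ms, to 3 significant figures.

50.2 ms

Transmission delays (L/R per hop): 0.00900645, 0.000341878 ms; sum = 0.00934833 ms.
Propagation delays (d/s per hop): 0.192157, 49.7462 ms; sum = 49.9383 ms.
Processing at 1 router(s): 1 × 0.28 ms = 0.28 ms.
End-to-end = 50.2 ms.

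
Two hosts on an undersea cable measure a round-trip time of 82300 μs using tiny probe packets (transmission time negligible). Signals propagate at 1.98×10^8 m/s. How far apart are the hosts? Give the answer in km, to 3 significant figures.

One-way propagation = RTT/2 = 41150 μs.
d = s × t = 198000000 × 0.04115 = 8150 km.

8150 km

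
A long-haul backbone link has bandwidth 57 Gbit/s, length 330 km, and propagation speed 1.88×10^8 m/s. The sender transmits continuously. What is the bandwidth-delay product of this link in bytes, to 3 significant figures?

Propagation delay = 330000 / 188000000 = 0.00175532 s.
BDP = R × t_prop = 57000000000 × 0.00175532 = 100053000 bits.
In bytes: 100053000/8 = 12500000 bytes.

12500000 bytes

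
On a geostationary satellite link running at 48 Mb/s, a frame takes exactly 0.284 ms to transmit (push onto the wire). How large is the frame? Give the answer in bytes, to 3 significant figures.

1700 bytes

L = R × t_tx = 48000000 b/s × 0.000284 s = 13632 bits.
In bytes: 13632 / 8 = 1700 bytes.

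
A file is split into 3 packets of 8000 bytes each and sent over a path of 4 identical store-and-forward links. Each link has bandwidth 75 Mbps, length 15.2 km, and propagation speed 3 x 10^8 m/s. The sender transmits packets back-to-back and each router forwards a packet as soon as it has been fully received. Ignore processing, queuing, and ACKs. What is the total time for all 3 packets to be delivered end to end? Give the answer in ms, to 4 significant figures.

5.323 ms

Per-hop transmission t_tx = L/R = 64000/75000000 = 0.853333 ms.
Per-hop propagation t_prop = 15200/300000000 = 0.0506667 ms.
Pipeline fill: first packet needs 4·t_tx to clear all hops; remaining 2 packets each add one t_tx.
Total = (4+3-1)·t_tx + 4·t_prop = 6·0.853333 + 4·0.0506667 = 5.323 ms.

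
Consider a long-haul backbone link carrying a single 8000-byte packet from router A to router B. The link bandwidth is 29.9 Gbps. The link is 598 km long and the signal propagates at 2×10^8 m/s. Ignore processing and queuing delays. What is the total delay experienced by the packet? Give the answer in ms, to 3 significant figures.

L = 8000 × 8 = 64000 bits.
Transmission delay = L/R = 64000 / 29900000000 = 0.00214047 ms.
Propagation delay = d/s = 598000 m / 200000000 m/s = 2.99 ms.
Total = 2.99 ms.

2.99 ms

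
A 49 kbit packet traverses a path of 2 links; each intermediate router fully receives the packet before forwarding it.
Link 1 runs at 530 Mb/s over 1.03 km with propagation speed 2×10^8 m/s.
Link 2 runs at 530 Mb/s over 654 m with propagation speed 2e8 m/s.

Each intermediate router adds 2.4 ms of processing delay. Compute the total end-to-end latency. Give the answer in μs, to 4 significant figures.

2593 μs

L = 49000 bits.
Transmission delay per hop = L/R = 49000/530000000 = 92.4528 μs; 2 hops → 184.906 μs.
Propagation delays (d/s per hop): 5.15, 3.27 μs; sum = 8.42 μs.
Processing at 1 router(s): 1 × 2.4 ms = 2400 μs.
End-to-end = 2593 μs.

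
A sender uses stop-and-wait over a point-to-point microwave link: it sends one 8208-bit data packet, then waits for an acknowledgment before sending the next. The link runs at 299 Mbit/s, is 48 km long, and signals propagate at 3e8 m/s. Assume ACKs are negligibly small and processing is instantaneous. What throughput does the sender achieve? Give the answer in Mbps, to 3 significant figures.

23.6 Mbps

t_tx = L/R = 8208/299000000 = 2.74515e-05 s.
t_prop = 48000/300000000 = 0.00016 s; RTT = 0.00032 s.
Cycle = t_tx + RTT = 0.000347452 s.
Throughput = L / cycle = 8208 / 0.000347452 = 23.6 Mbps.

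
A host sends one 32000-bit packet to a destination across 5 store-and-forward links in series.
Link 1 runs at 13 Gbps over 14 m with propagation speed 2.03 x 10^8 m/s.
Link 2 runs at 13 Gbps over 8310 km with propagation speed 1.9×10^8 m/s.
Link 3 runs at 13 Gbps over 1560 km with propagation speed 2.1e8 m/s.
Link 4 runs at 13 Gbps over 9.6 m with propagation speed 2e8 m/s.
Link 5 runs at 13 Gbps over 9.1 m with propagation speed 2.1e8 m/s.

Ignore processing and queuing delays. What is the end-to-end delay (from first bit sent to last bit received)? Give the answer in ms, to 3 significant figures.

51.2 ms

Transmission delay per hop = L/R = 32000/13000000000 = 0.00246154 ms; 5 hops → 0.0123077 ms.
Propagation delays (d/s per hop): 6.89655e-05, 43.7368, 7.42857, 4.8e-05, 4.33333e-05 ms; sum = 51.1656 ms.
End-to-end = 51.2 ms.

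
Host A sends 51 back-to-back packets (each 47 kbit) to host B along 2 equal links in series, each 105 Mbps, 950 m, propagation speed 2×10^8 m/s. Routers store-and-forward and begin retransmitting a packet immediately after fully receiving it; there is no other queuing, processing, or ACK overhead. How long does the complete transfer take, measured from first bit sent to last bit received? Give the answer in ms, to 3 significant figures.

23.3 ms

Per-hop transmission t_tx = L/R = 47000/105000000 = 0.447619 ms.
Per-hop propagation t_prop = 950/200000000 = 0.00475 ms.
Pipeline fill: first packet needs 2·t_tx to clear all hops; remaining 50 packets each add one t_tx.
Total = (2+51-1)·t_tx + 2·t_prop = 52·0.447619 + 2·0.00475 = 23.3 ms.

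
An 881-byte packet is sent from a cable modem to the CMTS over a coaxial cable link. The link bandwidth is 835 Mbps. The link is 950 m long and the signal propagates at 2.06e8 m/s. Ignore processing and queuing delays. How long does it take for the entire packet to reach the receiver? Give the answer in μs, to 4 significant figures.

L = 881 × 8 = 7048 bits.
Transmission delay = L/R = 7048 / 835000000 = 8.44072 μs.
Propagation delay = d/s = 950 m / 206000000 m/s = 4.61165 μs.
Total = 13.05 μs.

13.05 μs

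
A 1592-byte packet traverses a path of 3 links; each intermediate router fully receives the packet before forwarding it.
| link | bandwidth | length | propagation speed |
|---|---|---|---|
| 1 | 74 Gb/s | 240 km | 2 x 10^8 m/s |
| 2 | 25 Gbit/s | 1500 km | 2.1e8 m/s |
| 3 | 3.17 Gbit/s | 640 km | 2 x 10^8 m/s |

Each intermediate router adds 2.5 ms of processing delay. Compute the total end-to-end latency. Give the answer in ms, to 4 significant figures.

L = 1592 × 8 = 12736 bits.
Transmission delays (L/R per hop): 0.000172108, 0.00050944, 0.00401767 ms; sum = 0.00469921 ms.
Propagation delays (d/s per hop): 1.2, 7.14286, 3.2 ms; sum = 11.5429 ms.
Processing at 2 router(s): 2 × 2.5 ms = 5 ms.
End-to-end = 16.55 ms.

16.55 ms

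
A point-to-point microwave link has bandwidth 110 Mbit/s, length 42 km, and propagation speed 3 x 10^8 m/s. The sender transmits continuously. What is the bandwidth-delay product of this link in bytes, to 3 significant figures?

Propagation delay = 42000 / 300000000 = 0.00014 s.
BDP = R × t_prop = 110000000 × 0.00014 = 15400 bits.
In bytes: 15400/8 = 1930 bytes.

1930 bytes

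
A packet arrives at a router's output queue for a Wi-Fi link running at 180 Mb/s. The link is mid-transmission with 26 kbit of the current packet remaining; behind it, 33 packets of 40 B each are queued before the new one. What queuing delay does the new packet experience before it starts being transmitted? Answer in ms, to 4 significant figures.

0.2031 ms

Each queued packet: L/R = 320/180000000 = 0.00177778 ms.
33 queued → 0.0586667 ms.
Plus remaining 26000 bits of current packet: 0.144444 ms.
Queuing delay = 0.2031 ms.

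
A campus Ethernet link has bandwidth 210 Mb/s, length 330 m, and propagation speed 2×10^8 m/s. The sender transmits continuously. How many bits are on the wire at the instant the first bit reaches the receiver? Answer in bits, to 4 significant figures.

346.5 bits

Propagation delay = 330 / 200000000 = 1.65e-06 s.
BDP = R × t_prop = 210000000 × 1.65e-06 = 346.5 bits.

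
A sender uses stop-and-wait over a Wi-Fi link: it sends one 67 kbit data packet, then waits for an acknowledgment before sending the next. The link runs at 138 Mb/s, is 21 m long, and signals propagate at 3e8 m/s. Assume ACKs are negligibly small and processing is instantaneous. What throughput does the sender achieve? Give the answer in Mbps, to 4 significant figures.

t_tx = L/R = 67000/138000000 = 0.000485507 s.
t_prop = 21/300000000 = 7e-08 s; RTT = 1.4e-07 s.
Cycle = t_tx + RTT = 0.000485647 s.
Throughput = L / cycle = 67000 / 0.000485647 = 138.0 Mbps.

138.0 Mbps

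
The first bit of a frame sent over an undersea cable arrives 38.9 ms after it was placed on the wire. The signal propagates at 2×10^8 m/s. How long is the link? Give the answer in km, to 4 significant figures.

d = s × t_prop = 200000000 × 0.0389 = 7780 km.

7780 km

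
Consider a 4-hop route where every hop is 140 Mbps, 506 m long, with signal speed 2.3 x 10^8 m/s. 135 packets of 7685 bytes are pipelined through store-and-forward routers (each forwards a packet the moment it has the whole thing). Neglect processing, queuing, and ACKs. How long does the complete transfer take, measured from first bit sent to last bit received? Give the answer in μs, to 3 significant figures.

Per-hop transmission t_tx = L/R = 61480/140000000 = 439.143 μs.
Per-hop propagation t_prop = 506/2.3e+08 = 2.2 μs.
Pipeline fill: first packet needs 4·t_tx to clear all hops; remaining 134 packets each add one t_tx.
Total = (4+135-1)·t_tx + 4·t_prop = 138·439.143 + 4·2.2 = 60600 μs.

60600 μs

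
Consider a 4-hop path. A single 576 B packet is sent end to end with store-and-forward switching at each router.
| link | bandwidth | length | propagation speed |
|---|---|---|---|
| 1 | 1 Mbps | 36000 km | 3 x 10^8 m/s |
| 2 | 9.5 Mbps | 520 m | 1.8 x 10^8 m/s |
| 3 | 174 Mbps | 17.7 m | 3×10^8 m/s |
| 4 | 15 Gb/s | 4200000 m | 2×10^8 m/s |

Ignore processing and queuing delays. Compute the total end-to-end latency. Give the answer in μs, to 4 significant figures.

146100 μs

L = 576 × 8 = 4608 bits.
Transmission delays (L/R per hop): 4608, 485.053, 26.4828, 0.3072 μs; sum = 5119.84 μs.
Propagation delays (d/s per hop): 120000, 2.88889, 0.059, 21000 μs; sum = 141003 μs.
End-to-end = 146100 μs.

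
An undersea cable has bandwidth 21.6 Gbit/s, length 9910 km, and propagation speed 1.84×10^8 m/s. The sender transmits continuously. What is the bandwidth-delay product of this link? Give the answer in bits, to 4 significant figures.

1163000000 bits

Propagation delay = 9910000 / 184000000 = 0.0538587 s.
BDP = R × t_prop = 21600000000 × 0.0538587 = 1163350000 bits.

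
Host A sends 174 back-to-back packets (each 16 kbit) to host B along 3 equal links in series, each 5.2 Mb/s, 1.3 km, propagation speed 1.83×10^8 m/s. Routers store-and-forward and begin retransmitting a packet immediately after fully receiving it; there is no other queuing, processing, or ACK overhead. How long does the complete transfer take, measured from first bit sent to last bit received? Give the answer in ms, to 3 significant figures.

542 ms

Per-hop transmission t_tx = L/R = 16000/5200000 = 3.07692 ms.
Per-hop propagation t_prop = 1300/183000000 = 0.00710383 ms.
Pipeline fill: first packet needs 3·t_tx to clear all hops; remaining 173 packets each add one t_tx.
Total = (3+174-1)·t_tx + 3·t_prop = 176·3.07692 + 3·0.00710383 = 542 ms.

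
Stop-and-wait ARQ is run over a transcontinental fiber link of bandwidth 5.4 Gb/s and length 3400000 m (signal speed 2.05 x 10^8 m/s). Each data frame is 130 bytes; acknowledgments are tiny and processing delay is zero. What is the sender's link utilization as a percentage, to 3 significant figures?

0.000581 %

t_tx = L/R = 1040/5400000000 = 1.92593e-07 s.
t_prop = 3400000/2.05e+08 = 0.0165854 s; RTT = 0.0331707 s.
Cycle = t_tx + RTT = 0.0331709 s.
Utilization = t_tx / cycle = 1.92593e-07/0.0331709 = 0.000581 %.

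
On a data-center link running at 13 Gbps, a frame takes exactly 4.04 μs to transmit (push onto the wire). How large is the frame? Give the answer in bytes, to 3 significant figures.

6570 bytes

L = R × t_tx = 13000000000 b/s × 4.04e-06 s = 52520 bits.
In bytes: 52520 / 8 = 6570 bytes.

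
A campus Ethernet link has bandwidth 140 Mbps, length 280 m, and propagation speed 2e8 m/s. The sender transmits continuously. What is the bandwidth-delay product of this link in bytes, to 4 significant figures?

Propagation delay = 280 / 200000000 = 1.4e-06 s.
BDP = R × t_prop = 140000000 × 1.4e-06 = 196 bits.
In bytes: 196/8 = 24.50 bytes.

24.50 bytes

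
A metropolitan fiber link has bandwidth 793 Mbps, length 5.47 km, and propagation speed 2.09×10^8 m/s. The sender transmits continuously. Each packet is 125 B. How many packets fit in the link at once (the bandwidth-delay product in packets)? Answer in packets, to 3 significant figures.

20.8 packets

Propagation delay = 5470 / 209000000 = 2.61722e-05 s.
BDP = R × t_prop = 793000000 × 2.61722e-05 = 20754.6 bits.
In packets of 1000 bits: 20.8 packets.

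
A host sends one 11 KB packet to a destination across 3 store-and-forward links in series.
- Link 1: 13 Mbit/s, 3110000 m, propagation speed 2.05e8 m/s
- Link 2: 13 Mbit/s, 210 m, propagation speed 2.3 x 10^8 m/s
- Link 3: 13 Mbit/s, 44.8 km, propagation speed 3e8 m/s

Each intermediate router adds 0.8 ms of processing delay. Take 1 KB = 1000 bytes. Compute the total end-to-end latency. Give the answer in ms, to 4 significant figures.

L = 88000 bits.
Transmission delay per hop = L/R = 88000/13000000 = 6.76923 ms; 3 hops → 20.3077 ms.
Propagation delays (d/s per hop): 15.1707, 0.000913043, 0.149333 ms; sum = 15.321 ms.
Processing at 2 router(s): 2 × 0.8 ms = 1.6 ms.
End-to-end = 37.23 ms.

37.23 ms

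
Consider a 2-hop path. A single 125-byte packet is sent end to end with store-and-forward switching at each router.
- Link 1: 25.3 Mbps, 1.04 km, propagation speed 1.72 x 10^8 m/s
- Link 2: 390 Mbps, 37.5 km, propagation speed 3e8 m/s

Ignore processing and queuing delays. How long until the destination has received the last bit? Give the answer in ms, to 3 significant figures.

L = 125 × 8 = 1000 bits.
Transmission delays (L/R per hop): 0.0395257, 0.0025641 ms; sum = 0.0420898 ms.
Propagation delays (d/s per hop): 0.00604651, 0.125 ms; sum = 0.131047 ms.
End-to-end = 0.173 ms.

0.173 ms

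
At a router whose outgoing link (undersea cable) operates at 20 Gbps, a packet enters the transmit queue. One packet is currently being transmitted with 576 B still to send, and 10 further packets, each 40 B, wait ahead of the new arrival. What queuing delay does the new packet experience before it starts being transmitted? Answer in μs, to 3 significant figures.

Each queued packet: L/R = 320/20000000000 = 0.016 μs.
10 queued → 0.16 μs.
Plus remaining 4608 bits of current packet: 0.2304 μs.
Queuing delay = 0.390 μs.

0.390 μs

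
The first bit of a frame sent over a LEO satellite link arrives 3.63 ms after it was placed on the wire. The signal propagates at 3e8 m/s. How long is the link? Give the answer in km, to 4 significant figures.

1089 km

d = s × t_prop = 300000000 × 0.00363 = 1089 km.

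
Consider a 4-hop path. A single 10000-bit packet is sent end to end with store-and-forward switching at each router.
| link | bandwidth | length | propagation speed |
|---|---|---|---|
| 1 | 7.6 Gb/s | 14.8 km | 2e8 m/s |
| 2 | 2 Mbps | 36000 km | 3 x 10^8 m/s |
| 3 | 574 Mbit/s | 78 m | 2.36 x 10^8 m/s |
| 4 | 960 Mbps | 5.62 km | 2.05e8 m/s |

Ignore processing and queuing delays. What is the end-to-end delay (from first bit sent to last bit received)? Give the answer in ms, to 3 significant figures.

125 ms

Transmission delays (L/R per hop): 0.00131579, 5, 0.0174216, 0.0104167 ms; sum = 5.02915 ms.
Propagation delays (d/s per hop): 0.074, 120, 0.000330508, 0.0274146 ms; sum = 120.102 ms.
End-to-end = 125 ms.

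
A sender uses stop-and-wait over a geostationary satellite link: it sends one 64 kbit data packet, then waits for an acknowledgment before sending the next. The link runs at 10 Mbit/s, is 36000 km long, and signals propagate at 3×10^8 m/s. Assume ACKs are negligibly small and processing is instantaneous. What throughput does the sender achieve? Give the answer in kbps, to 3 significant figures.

260 kbps

t_tx = L/R = 64000/10000000 = 0.0064 s.
t_prop = 36000000/300000000 = 0.12 s; RTT = 0.24 s.
Cycle = t_tx + RTT = 0.2464 s.
Throughput = L / cycle = 64000 / 0.2464 = 260 kbps.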